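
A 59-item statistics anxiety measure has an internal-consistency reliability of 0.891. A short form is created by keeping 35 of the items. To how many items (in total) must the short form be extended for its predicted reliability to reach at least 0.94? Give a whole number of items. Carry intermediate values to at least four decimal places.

First, r for the 35-item form: n = 35/59 = 0.5932, so r_35 = 0.5932·0.891/(1 + (0.5932 − 1)·0.891) = 0.8290
Then solve for n' with r_old = 0.8290, r_target = 0.94: n' = 0.94(1 − 0.8290)/[0.8290(1 − 0.94)] = 3.2316
Total items = 3.2316 × 35 = 113.11, rounded up to 114.

114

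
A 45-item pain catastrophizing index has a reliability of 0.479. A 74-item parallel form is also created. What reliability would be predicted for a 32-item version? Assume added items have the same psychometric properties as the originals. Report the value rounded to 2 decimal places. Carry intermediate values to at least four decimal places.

0.40

The 74-item form is not needed; work directly from the 45-item form with n = 32/45 = 0.7111.
r_{32} = n·r / (1 + (n − 1)·r) = 0.3406 / 0.8616 ≈ 0.3953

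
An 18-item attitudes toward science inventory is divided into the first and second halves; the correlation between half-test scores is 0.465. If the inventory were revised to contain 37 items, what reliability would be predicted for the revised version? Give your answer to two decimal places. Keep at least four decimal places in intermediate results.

0.78

Spearman-Brown correction (n = 2): r_full = 2·0.465/(1 + 0.465) = 0.6348
Length factor from 18 to 37 items: n = 37/18 = 2.0556
r_new = n·r_full / (1 + (n − 1)·r_full) = 1.3049 / 1.6701 ≈ 0.7813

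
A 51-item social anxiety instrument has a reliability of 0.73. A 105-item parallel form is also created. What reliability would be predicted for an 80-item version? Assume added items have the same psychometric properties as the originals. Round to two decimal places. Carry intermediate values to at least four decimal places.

0.81

The 105-item form is not needed; work directly from the 51-item form with n = 80/51 = 1.5686.
r_{80} = n·r / (1 + (n − 1)·r) = 1.1451 / 1.4151 ≈ 0.8092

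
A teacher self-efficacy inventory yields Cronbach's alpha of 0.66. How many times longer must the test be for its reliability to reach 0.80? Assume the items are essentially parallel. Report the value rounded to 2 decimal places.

2.06

Invert Spearman-Brown to solve for n:
n = r*(1 − r) / [ r (1 − r*) ]
n = [0.80 × 0.34] / [0.66 × 0.20]
  = 0.2720 / 0.1320 = 2.0606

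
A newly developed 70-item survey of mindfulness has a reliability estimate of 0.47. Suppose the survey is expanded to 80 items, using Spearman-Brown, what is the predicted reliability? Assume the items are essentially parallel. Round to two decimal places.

The new length is 80/70 = 1.1429 times the old.
Apply the Spearman-Brown prophecy formula, r' = nr / [1 + (n − 1)r]:
r_new = 1.1429·0.47 / [1 + (1.1429 − 1)·0.47]
     = 0.5372 / 1.0672 = 0.5034

0.50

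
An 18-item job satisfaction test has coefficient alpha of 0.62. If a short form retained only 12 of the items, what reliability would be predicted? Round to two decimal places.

n = 12/18 = 0.6667
r_new = 0.6667·0.62 / [1 + (0.6667 − 1)·0.62]
     = 0.4134 / 0.7934 = 0.5210

0.52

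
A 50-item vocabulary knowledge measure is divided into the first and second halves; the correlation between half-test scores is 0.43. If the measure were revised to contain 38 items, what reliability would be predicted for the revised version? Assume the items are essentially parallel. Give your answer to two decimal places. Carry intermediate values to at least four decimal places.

First correct the split-half correlation to full-test reliability: r_full = 2 × 0.43 / (1 + 0.43) ≈ 0.6014
Then adjust to 38 items: n = 38/50 = 0.7600
r_new = n·r_full / (1 + (n − 1)·r_full) = 0.4571 / 0.8557 ≈ 0.5342

0.53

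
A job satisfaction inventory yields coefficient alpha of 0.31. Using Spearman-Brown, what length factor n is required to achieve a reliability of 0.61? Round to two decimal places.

3.48

n = [0.61 × 0.69] / [0.31 × 0.39]
n = 0.4209 / 0.1209 ≈ 3.4814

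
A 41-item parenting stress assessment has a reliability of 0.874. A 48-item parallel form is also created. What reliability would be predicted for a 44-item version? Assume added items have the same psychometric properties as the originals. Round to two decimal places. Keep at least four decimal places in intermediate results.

0.88

The 48-item form is not needed; work directly from the 41-item form with n = 44/41 = 1.0732.
r_{44} = n·r / (1 + (n − 1)·r) = 0.9380 / 1.0640 ≈ 0.8816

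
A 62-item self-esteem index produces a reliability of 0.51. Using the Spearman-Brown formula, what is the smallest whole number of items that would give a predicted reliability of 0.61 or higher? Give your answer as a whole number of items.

Spearman-Brown solved for the length factor n:
n = r*(1 − r) / [ r (1 − r*) ]
n = [0.61 × 0.49] / [0.51 × 0.39]
  = 0.2989 / 0.1989 = 1.5028
Items needed = n × 62 = 1.5028 × 62 ≈ 93.17 → round up to 94

94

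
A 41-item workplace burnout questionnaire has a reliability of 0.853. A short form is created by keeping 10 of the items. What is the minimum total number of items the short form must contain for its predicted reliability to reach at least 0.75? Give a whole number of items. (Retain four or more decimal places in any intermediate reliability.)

22

Short-form reliability: n = 10/41 = 0.2439; r_10 = n·r/(1+(n−1)r) ≈ 0.5860
Length factor from the short form to reach 0.75: n' = 0.75(1 − 0.5860) / [0.5860(1 − 0.75)] ≈ 2.1195
Items = 2.1195 × 10 ≈ 21.20 → 22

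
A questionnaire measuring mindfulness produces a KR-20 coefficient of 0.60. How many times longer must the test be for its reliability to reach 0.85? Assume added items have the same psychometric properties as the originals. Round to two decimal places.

n = [0.85 × 0.40] / [0.60 × 0.15]
  = 0.3400 / 0.0900 = 3.7778

3.78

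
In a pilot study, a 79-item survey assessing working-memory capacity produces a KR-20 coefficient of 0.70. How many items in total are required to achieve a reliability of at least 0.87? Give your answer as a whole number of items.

n = 0.87 × (1 − 0.70) / [ 0.70 × (1 − 0.87) ]
  = 0.2610 / 0.0910 = 2.8681
2.8681 × 79 = 226.58 → 227 items

227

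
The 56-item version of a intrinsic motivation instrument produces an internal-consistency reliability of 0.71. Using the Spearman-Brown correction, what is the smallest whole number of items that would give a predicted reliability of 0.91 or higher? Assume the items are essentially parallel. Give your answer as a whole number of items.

232

Invert Spearman-Brown to solve for n:
n = r*(1 − r) / [ r (1 − r*) ]
n = 0.91(1 − 0.71) / [0.71(1 − 0.91)]
n = 0.2639 / 0.0639 ≈ 4.1299
4.1299 × 56 = 231.27 → 232 items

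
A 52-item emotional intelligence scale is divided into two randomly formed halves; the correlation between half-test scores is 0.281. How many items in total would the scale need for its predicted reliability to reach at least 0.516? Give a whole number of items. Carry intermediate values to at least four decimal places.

71

Corrected full-test reliability: r_full = 2 × 0.281 / (1 + 0.281) ≈ 0.4387
n = r_tgt(1 − r_full) / [r_full(1 − r_tgt)] = 0.516 × 0.5613 / (0.4387 × 0.484) ≈ 1.3641
Required items = 1.3641 × 52 = 70.93, so 71 items.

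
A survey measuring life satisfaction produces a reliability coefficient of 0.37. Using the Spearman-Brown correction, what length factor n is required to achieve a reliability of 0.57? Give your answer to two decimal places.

2.26

n = 0.57 × (1 − 0.37) / [ 0.37 × (1 − 0.57) ]
n = 0.3591 / 0.1591 ≈ 2.2571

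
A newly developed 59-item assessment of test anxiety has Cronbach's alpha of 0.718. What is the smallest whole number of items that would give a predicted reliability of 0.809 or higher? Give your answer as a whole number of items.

99

n = 0.809(1 − 0.718) / [0.718(1 − 0.809)]
  = 0.228138 / 0.137138 = 1.6636
1.6636 × 59 = 98.15 → 99 items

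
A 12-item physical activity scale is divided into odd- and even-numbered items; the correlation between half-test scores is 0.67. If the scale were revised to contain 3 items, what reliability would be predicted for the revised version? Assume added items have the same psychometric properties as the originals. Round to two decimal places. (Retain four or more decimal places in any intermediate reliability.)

0.50

Full-test reliability from the split-half r: r_full = 2(0.67)/(1 + 0.67) = 0.8024
Length factor from 12 to 3 items: n = 3/12 = 0.2500
r_new = n·r_full / (1 + (n − 1)·r_full) = 0.2006 / 0.3982 ≈ 0.5038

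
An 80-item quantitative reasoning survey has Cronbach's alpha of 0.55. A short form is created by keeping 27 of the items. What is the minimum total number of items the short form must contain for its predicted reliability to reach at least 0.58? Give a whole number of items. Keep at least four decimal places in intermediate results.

91

Short-form reliability: n = 27/80 = 0.3375; r_27 = n·r/(1+(n−1)r) ≈ 0.2920
Length factor from the short form to reach 0.58: n' = 0.58(1 − 0.2920) / [0.2920(1 − 0.58)] ≈ 3.3483
Total items = 3.3483 × 27 = 90.40, rounded up to 91.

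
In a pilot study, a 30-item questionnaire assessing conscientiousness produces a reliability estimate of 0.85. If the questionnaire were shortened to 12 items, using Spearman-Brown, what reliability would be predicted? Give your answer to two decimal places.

0.69

The new length is 12/30 = 0.4 times the old.
r_new = (0.4 × 0.85) / (1 + (0.4 − 1) × 0.85)
     = 0.3400 / 0.4900 = 0.6939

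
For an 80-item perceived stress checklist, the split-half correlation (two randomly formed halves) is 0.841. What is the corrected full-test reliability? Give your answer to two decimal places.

0.91

Apply the Spearman-Brown correction with n = 2:
r_full = 2(0.841) / (1 + 0.841)
       = 1.6820 / 1.8410 = 0.9136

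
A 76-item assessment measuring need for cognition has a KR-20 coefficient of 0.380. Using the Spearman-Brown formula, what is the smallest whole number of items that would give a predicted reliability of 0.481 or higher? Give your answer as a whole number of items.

115

Rearranging the Spearman-Brown formula for n,
n = r_target (1 − r_old) / [ r_old (1 − r_target) ]
n = [0.481 × 0.620] / [0.380 × 0.519]
n = 0.298220 / 0.197220 ≈ 1.5121
Items needed = n × 76 = 1.5121 × 76 ≈ 114.92 → round up to 115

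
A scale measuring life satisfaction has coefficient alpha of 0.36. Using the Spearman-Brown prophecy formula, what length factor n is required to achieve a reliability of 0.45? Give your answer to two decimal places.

1.45

Rearranging the Spearman-Brown formula for n,
n = r*(1 − r) / [ r (1 − r*) ]
n = 0.45(1 − 0.36) / [0.36(1 − 0.45)]
n = 0.2880 / 0.1980 ≈ 1.4545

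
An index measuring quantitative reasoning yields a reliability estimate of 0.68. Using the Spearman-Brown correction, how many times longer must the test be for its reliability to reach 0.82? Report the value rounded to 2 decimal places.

n = [0.82 × 0.32] / [0.68 × 0.18]
  = 0.2624 / 0.1224 = 2.1438

2.14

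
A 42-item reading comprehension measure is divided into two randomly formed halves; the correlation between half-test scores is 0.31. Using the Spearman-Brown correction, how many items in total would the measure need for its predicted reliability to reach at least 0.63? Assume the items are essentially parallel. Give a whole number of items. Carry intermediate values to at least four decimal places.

80

r_full = 2(0.31)/(1 + 0.31) = 0.4733
n = r_tgt(1 − r_full) / [r_full(1 − r_tgt)] = 0.63 × 0.5267 / (0.4733 × 0.37) ≈ 1.8948
Items = 1.8948 × 42 ≈ 79.58 → 80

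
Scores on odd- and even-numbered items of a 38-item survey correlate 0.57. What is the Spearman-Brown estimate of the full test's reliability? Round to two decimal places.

r_full = 2(0.57) / (1 + 0.57)
r_full = 1.1400 / 1.5700 ≈ 0.7261

0.73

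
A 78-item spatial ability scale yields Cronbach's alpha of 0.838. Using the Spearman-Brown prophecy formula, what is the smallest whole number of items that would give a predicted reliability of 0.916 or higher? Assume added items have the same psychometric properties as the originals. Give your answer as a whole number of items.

165

Spearman-Brown solved for the length factor n:
n = r_target (1 − r_old) / [ r_old (1 − r_target) ]
n = 0.916 × (1 − 0.838) / [ 0.838 × (1 − 0.916) ]
n = 0.148392 / 0.070392 ≈ 2.1081
Items needed = n × 78 = 2.1081 × 78 ≈ 164.43 → round up to 165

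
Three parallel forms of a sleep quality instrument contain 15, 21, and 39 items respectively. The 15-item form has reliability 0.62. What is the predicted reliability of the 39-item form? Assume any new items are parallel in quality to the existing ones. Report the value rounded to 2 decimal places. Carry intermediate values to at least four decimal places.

0.81

Only the ratio of lengths matters: n = 39/15 = 2.6000
r_{39} = n·r / (1 + (n − 1)·r) = 1.6120 / 1.9920 ≈ 0.8092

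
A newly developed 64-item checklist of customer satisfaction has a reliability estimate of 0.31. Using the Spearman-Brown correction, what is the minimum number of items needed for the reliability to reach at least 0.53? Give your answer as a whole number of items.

n = [0.53 × 0.69] / [0.31 × 0.47]
n = 0.3657 / 0.1457 ≈ 2.5100
2.5100 × 64 = 160.64 → 161 items

161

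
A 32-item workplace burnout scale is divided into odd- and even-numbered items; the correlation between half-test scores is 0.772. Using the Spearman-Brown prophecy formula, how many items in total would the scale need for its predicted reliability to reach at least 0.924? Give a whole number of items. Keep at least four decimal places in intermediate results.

Corrected full-test reliability: r_full = 2 × 0.772 / (1 + 0.772) ≈ 0.8713
Solve Spearman-Brown for n: n = 0.924(1 − 0.8713) / [0.8713(1 − 0.924)] = 1.7958
Required items = 1.7958 × 32 = 57.47, so 58 items.

58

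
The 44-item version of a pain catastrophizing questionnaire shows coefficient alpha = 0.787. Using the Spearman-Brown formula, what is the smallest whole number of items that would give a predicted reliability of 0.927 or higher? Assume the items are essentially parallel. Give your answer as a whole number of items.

152

Spearman-Brown solved for the length factor n:
n = r*(1 − r) / [ r (1 − r*) ]
n = 0.927(1 − 0.787) / [0.787(1 − 0.927)]
  = 0.197451 / 0.057451 = 3.4369
So the test needs 3.4369 × 44 ≈ 151.22 items; rounding up, 152.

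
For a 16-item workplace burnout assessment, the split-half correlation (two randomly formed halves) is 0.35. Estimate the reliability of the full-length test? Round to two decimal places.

The full test is twice the length of either half (n = 2).
r_full = 2r_hh / (1 + r_hh) = 2 × 0.35 / (1 + 0.35)
r_full = 0.7000 / 1.3500 ≈ 0.5185

0.52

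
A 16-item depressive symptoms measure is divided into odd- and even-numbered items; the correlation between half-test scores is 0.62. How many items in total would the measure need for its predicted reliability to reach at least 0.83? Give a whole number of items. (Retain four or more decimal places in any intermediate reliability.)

r_full = 2(0.62)/(1 + 0.62) = 0.7654
n = r_tgt(1 − r_full) / [r_full(1 − r_tgt)] = 0.83 × 0.2346 / (0.7654 × 0.17) ≈ 1.4965
Required items = 1.4965 × 16 = 23.94, so 24 items.

24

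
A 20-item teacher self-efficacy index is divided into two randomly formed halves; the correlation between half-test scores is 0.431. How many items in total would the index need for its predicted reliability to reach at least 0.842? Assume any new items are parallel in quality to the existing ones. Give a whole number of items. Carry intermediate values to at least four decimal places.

71

r_full = 2(0.431)/(1 + 0.431) = 0.6024
n = r_tgt(1 − r_full) / [r_full(1 − r_tgt)] = 0.842 × 0.3976 / (0.6024 × 0.158) ≈ 3.5174
Required items = 3.5174 × 20 = 70.35, so 71 items.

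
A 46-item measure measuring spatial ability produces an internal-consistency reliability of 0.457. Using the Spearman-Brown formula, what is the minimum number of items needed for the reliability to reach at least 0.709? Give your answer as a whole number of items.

Spearman-Brown solved for the length factor n:
n = r*(1 − r) / [ r (1 − r*) ]
n = [0.709 × 0.543] / [0.457 × 0.291]
n = 0.384987 / 0.132987 ≈ 2.8949
Items needed = n × 46 = 2.8949 × 46 ≈ 133.17 → round up to 134

134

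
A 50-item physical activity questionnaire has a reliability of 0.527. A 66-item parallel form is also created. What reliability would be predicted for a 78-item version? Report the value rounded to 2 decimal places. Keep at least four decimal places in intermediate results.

0.63

Only the ratio of lengths matters: n = 78/50 = 1.5600
r_{78} = n·r / (1 + (n − 1)·r) = 0.8221 / 1.2951 ≈ 0.6348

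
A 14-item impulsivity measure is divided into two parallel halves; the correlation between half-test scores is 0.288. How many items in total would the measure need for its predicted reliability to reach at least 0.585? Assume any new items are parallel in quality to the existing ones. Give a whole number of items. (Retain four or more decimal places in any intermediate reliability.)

r_full = 2(0.288)/(1 + 0.288) = 0.4472
Solve Spearman-Brown for n: n = 0.585(1 − 0.4472) / [0.4472(1 − 0.585)] = 1.7425
Required items = 1.7425 × 14 = 24.39, so 25 items.

25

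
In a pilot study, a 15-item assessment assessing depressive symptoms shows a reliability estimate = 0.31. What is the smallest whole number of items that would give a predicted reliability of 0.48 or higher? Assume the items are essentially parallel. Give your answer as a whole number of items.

31

n = 0.48(1 − 0.31) / [0.31(1 − 0.48)]
  = 0.3312 / 0.1612 = 2.0546
Items needed = n × 15 = 2.0546 × 15 ≈ 30.82 → round up to 31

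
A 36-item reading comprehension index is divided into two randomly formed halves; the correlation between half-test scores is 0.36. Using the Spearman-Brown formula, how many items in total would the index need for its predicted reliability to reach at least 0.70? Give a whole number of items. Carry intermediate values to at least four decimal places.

75

r_full = 2(0.36)/(1 + 0.36) = 0.5294
Solve Spearman-Brown for n: n = 0.70(1 − 0.5294) / [0.5294(1 − 0.70)] = 2.0742
Required items = 2.0742 × 36 = 74.67, so 75 items.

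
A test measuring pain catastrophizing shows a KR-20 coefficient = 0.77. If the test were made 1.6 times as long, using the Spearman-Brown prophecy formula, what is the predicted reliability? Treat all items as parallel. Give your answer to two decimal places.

r_new = 1.6·0.77 / [1 + (1.6 − 1)·0.77]
     = 1.2320 / 1.4620 = 0.8427

0.84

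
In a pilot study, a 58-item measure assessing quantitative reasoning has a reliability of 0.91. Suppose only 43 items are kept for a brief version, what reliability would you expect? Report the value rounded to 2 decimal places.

0.88

n = 43/58 = 0.7414
r_new = 0.7414·0.91 / [1 + (0.7414 − 1)·0.91]
r_new = 0.6747 / 0.7647 ≈ 0.8823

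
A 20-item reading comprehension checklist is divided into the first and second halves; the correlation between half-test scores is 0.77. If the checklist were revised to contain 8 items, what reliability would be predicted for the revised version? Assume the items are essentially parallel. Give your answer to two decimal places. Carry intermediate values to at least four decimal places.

0.73

First correct the split-half correlation to full-test reliability: r_full = 2 × 0.77 / (1 + 0.77) ≈ 0.8701
Then adjust to 8 items: n = 8/20 = 0.4000
r_new = n·r_full / (1 + (n − 1)·r_full) = 0.3480 / 0.4779 ≈ 0.7282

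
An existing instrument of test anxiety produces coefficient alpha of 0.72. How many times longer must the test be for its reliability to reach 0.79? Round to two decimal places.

1.46

n = [0.79 × 0.28] / [0.72 × 0.21]
n = 0.2212 / 0.1512 ≈ 1.4630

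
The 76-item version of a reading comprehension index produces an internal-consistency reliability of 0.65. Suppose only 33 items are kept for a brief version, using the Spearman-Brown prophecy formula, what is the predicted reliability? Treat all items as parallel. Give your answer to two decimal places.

Length ratio n = 33/76 = 0.4342
r_new = (0.4342 × 0.65) / (1 + (0.4342 − 1) × 0.65)
r_new = 0.2822 / 0.6322 ≈ 0.4464

0.45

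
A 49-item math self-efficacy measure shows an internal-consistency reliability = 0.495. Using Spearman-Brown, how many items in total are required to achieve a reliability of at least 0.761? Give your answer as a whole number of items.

160

Spearman-Brown solved for the length factor n:
n = r_target (1 − r_old) / [ r_old (1 − r_target) ]
n = 0.761(1 − 0.495) / [0.495(1 − 0.761)]
  = 0.384305 / 0.118305 = 3.2484
So the test needs 3.2484 × 49 ≈ 159.17 items; rounding up, 160.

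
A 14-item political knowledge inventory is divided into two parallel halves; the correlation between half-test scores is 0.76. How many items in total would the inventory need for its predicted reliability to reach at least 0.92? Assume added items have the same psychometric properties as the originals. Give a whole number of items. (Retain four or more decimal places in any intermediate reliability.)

26

Corrected full-test reliability: r_full = 2 × 0.76 / (1 + 0.76) ≈ 0.8636
Solve Spearman-Brown for n: n = 0.92(1 − 0.8636) / [0.8636(1 − 0.92)] = 1.8164
Required items = 1.8164 × 14 = 25.43, so 26 items.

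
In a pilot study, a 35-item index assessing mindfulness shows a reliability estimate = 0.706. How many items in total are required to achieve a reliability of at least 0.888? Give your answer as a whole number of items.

116

Invert Spearman-Brown to solve for n:
n = r*(1 − r) / [ r (1 − r*) ]
n = [0.888 × 0.294] / [0.706 × 0.112]
  = 0.261072 / 0.079072 = 3.3017
3.3017 × 35 = 115.56 → 116 items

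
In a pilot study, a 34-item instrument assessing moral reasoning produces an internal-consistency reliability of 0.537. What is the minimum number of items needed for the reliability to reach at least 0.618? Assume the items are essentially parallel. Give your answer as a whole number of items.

48

Rearranging the Spearman-Brown formula for n,
n = r*(1 − r) / [ r (1 − r*) ]
n = 0.618 × (1 − 0.537) / [ 0.537 × (1 − 0.618) ]
  = 0.286134 / 0.205134 = 1.3949
1.3949 × 34 = 47.43 → 48 items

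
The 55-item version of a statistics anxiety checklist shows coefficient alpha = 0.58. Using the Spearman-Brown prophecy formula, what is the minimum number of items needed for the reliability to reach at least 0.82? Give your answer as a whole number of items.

182

n = 0.82 × (1 − 0.58) / [ 0.58 × (1 − 0.82) ]
n = 0.3444 / 0.1044 ≈ 3.2989
So the test needs 3.2989 × 55 ≈ 181.44 items; rounding up, 182.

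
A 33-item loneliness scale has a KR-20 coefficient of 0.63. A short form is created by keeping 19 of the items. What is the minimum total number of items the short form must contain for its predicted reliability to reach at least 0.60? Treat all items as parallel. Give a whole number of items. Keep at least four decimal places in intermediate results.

Short-form reliability: n = 19/33 = 0.5758; r_19 = n·r/(1+(n−1)r) ≈ 0.4951
Length factor from the short form to reach 0.60: n' = 0.60(1 − 0.4951) / [0.4951(1 − 0.60)] ≈ 1.5297
Items = 1.5297 × 19 ≈ 29.06 → 30

30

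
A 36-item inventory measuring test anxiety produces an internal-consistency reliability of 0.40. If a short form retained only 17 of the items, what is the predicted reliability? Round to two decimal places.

0.24

n = 17/36 = 0.4722
Apply the Spearman-Brown prophecy formula, r' = nr / [1 + (n − 1)r]:
r_new = (0.4722 × 0.40) / (1 + (0.4722 − 1) × 0.40)
r_new = 0.1889 / 0.7889 ≈ 0.2394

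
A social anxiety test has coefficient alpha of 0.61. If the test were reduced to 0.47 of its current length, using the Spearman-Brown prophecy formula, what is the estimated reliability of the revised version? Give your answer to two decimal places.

0.42

Spearman-Brown: r_new = n·r / (1 + (n − 1)·r)
r_new = (0.47 × 0.61) / (1 + (0.47 − 1) × 0.61)
r_new = 0.2867 / 0.6767 ≈ 0.4237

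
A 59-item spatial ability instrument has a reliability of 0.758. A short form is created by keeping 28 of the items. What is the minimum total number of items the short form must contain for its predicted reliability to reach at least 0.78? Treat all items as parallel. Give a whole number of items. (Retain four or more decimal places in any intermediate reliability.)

67

First, r for the 28-item form: n = 28/59 = 0.4746, so r_28 = 0.4746·0.758/(1 + (0.4746 − 1)·0.758) = 0.5978
Length factor from the short form to reach 0.78: n' = 0.78(1 − 0.5978) / [0.5978(1 − 0.78)] ≈ 2.3854
Total items = 2.3854 × 28 = 66.79, rounded up to 67.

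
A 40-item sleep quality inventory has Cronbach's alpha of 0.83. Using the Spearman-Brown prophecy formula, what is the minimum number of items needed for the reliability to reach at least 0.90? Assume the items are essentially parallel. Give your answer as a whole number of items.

74

Invert Spearman-Brown to solve for n:
n = r*(1 − r) / [ r (1 − r*) ]
n = 0.90 × (1 − 0.83) / [ 0.83 × (1 − 0.90) ]
  = 0.1530 / 0.0830 = 1.8434
1.8434 × 40 = 73.74 → 74 items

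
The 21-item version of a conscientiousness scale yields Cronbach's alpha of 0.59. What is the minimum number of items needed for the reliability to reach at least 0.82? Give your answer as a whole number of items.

67

n = 0.82 × (1 − 0.59) / [ 0.59 × (1 − 0.82) ]
  = 0.3362 / 0.1062 = 3.1657
Items needed = n × 21 = 3.1657 × 21 ≈ 66.48 → round up to 67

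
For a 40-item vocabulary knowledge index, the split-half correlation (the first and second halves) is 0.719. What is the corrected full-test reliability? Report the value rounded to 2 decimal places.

0.84

Apply the Spearman-Brown correction with n = 2:
r_full = 2(0.719) / (1 + 0.719)
       = 1.4380 / 1.7190 = 0.8365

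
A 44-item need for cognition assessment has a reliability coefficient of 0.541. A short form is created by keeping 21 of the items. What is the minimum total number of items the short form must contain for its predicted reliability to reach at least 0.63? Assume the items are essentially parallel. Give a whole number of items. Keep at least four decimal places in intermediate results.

64

First, r for the 21-item form: n = 21/44 = 0.4773, so r_21 = 0.4773·0.541/(1 + (0.4773 − 1)·0.541) = 0.3600
Then solve for n' with r_old = 0.3600, r_target = 0.63: n' = 0.63(1 − 0.3600)/[0.3600(1 − 0.63)] = 3.0270
Total items = 3.0270 × 21 = 63.57, rounded up to 64.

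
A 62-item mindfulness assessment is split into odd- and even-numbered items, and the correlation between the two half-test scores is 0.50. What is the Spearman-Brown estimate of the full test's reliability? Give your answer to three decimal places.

The full test is twice the length of either half (n = 2).
r_full = 2(0.50) / (1 + 0.50)
       = 1.0000 / 1.5000 = 0.6667

0.667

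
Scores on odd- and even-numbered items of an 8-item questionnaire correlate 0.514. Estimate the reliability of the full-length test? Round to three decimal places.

0.679

Apply the Spearman-Brown correction with n = 2:
r_full = 2(0.514) / (1 + 0.514)
       = 1.0280 / 1.5140 = 0.6790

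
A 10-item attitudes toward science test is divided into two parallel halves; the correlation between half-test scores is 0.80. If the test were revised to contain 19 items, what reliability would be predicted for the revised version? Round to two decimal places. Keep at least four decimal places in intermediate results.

First correct the split-half correlation to full-test reliability: r_full = 2 × 0.80 / (1 + 0.80) ≈ 0.8889
Then adjust to 19 items: n = 19/10 = 1.9000
r_new = n·r_full / (1 + (n − 1)·r_full) = 1.6889 / 1.8000 ≈ 0.9383

0.94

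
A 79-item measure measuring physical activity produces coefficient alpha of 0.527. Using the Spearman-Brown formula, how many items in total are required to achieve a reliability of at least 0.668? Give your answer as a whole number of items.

143

Invert Spearman-Brown to solve for n:
n = r_target (1 − r_old) / [ r_old (1 − r_target) ]
n = 0.668(1 − 0.527) / [0.527(1 − 0.668)]
  = 0.315964 / 0.174964 = 1.8059
Items needed = n × 79 = 1.8059 × 79 ≈ 142.67 → round up to 143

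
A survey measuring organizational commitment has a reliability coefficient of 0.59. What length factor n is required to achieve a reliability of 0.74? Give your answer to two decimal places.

n = 0.74(1 − 0.59) / [0.59(1 − 0.74)]
  = 0.3034 / 0.1534 = 1.9778

1.98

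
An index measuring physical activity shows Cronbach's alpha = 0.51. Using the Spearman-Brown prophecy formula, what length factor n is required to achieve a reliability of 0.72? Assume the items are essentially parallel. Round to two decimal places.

Spearman-Brown solved for the length factor n:
n = r*(1 − r) / [ r (1 − r*) ]
n = [0.72 × 0.49] / [0.51 × 0.28]
n = 0.3528 / 0.1428 ≈ 2.4706

2.47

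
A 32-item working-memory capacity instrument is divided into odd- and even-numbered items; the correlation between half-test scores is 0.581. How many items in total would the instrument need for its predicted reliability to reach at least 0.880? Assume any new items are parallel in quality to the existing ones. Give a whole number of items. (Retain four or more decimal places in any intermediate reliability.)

85

Corrected full-test reliability: r_full = 2 × 0.581 / (1 + 0.581) ≈ 0.7350
n = r_tgt(1 − r_full) / [r_full(1 − r_tgt)] = 0.880 × 0.2650 / (0.7350 × 0.120) ≈ 2.6440
Required items = 2.6440 × 32 = 84.61, so 85 items.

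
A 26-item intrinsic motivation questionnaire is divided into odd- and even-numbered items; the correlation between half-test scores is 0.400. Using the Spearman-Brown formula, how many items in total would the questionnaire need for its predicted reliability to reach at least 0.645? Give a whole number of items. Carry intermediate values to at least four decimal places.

Corrected full-test reliability: r_full = 2 × 0.400 / (1 + 0.400) ≈ 0.5714
n = r_tgt(1 − r_full) / [r_full(1 − r_tgt)] = 0.645 × 0.4286 / (0.5714 × 0.355) ≈ 1.3628
Items = 1.3628 × 26 ≈ 35.43 → 36

36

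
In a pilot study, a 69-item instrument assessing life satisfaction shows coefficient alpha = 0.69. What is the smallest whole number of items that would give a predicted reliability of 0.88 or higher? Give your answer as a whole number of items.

228

n = [0.88 × 0.31] / [0.69 × 0.12]
  = 0.2728 / 0.0828 = 3.2947
So the test needs 3.2947 × 69 ≈ 227.33 items; rounding up, 228.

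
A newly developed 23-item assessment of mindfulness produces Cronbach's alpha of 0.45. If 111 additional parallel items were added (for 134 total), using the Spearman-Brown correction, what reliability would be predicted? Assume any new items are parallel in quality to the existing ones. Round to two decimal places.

0.83

The new length is 134/23 = 5.8261 times the old.
Spearman-Brown: r_new = n·r / (1 + (n − 1)·r)
r_new = 5.8261·0.45 / [1 + (5.8261 − 1)·0.45]
r_new = 2.6217 / 3.1717 ≈ 0.8266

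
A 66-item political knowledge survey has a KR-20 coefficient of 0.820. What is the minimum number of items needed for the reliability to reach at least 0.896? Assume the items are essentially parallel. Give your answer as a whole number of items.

125

n = 0.896 × (1 − 0.820) / [ 0.820 × (1 − 0.896) ]
  = 0.161280 / 0.085280 = 1.8912
So the test needs 1.8912 × 66 ≈ 124.82 items; rounding up, 125.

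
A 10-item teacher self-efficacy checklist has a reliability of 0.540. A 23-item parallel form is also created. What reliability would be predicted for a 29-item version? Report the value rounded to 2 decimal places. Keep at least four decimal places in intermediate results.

0.77

The 23-item form is not needed; work directly from the 10-item form with n = 29/10 = 2.9000.
r_{29} = n·r / (1 + (n − 1)·r) = 1.5660 / 2.0260 ≈ 0.7730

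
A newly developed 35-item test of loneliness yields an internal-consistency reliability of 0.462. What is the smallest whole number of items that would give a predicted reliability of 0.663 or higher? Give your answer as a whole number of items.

n = 0.663 × (1 − 0.462) / [ 0.462 × (1 − 0.663) ]
  = 0.356694 / 0.155694 = 2.2910
Items needed = n × 35 = 2.2910 × 35 ≈ 80.19 → round up to 81

81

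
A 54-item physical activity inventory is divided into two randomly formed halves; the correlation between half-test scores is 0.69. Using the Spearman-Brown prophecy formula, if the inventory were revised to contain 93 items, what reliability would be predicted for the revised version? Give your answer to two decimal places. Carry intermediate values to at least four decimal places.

First correct the split-half correlation to full-test reliability: r_full = 2 × 0.69 / (1 + 0.69) ≈ 0.8166
Length factor from 54 to 93 items: n = 93/54 = 1.7222
r_new = n·r_full / (1 + (n − 1)·r_full) = 1.4063 / 1.5897 ≈ 0.8846

0.88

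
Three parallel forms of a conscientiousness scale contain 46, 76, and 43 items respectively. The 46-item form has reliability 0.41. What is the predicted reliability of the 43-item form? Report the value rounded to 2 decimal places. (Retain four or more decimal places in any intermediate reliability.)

Only the ratio of lengths matters: n = 43/46 = 0.9348
r_{43} = n·r / (1 + (n − 1)·r) = 0.3833 / 0.9733 ≈ 0.3938

0.39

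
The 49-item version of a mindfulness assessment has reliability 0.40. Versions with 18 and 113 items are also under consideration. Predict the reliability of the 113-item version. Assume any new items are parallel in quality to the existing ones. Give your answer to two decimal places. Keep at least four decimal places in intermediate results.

0.61

Only the ratio of lengths matters: n = 113/49 = 2.3061
r_{113} = n·r / (1 + (n − 1)·r) = 0.9224 / 1.5224 ≈ 0.6059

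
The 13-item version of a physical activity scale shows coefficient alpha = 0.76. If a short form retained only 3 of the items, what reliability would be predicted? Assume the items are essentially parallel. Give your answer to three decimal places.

n = 3/13 = 0.2308
By Spearman-Brown, r_new = n r / (1 + (n − 1) r).
r_new = (0.2308 × 0.76) / (1 + (0.2308 − 1) × 0.76)
     = 0.1754 / 0.4154 = 0.4222

0.422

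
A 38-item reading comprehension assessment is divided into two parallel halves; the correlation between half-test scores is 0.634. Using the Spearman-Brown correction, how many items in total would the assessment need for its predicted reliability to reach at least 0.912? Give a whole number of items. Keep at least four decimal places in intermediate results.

114

r_full = 2(0.634)/(1 + 0.634) = 0.7760
n = r_tgt(1 − r_full) / [r_full(1 − r_tgt)] = 0.912 × 0.2240 / (0.7760 × 0.088) ≈ 2.9916
Items = 2.9916 × 38 ≈ 113.68 → 114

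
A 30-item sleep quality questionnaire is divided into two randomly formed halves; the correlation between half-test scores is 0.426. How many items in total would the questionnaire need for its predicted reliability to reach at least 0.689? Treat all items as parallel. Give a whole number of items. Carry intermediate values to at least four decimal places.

45

Corrected full-test reliability: r_full = 2 × 0.426 / (1 + 0.426) ≈ 0.5975
n = r_tgt(1 − r_full) / [r_full(1 − r_tgt)] = 0.689 × 0.4025 / (0.5975 × 0.311) ≈ 1.4924
Items = 1.4924 × 30 ≈ 44.77 → 45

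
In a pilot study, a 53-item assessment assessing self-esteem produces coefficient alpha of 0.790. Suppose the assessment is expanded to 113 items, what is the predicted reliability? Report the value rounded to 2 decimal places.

Length ratio n = 113/53 = 2.1321
r_new = 2.1321·0.790 / [1 + (2.1321 − 1)·0.790]
r_new = 1.6844 / 1.8944 ≈ 0.8891

0.89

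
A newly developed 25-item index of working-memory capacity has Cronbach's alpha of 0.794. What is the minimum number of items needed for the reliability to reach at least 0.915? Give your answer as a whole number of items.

Invert Spearman-Brown to solve for n:
n = r*(1 − r) / [ r (1 − r*) ]
n = 0.915 × (1 − 0.794) / [ 0.794 × (1 − 0.915) ]
  = 0.188490 / 0.067490 = 2.7929
2.7929 × 25 = 69.82 → 70 items

70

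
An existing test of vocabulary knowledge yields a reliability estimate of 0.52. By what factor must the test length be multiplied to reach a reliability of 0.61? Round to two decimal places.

1.44

Rearranging the Spearman-Brown formula for n,
n = r_target (1 − r_old) / [ r_old (1 − r_target) ]
n = 0.61 × (1 − 0.52) / [ 0.52 × (1 − 0.61) ]
n = 0.2928 / 0.2028 ≈ 1.4438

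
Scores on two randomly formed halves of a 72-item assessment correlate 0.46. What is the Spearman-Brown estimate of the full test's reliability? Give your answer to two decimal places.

The full test is twice the length of either half (n = 2).
r_full = 2r_hh / (1 + r_hh) = 2 × 0.46 / (1 + 0.46)
r_full = 0.9200 / 1.4600 ≈ 0.6301

0.63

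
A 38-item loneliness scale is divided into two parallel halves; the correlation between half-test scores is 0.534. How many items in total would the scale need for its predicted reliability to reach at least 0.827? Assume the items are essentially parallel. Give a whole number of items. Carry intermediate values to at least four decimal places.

80

Corrected full-test reliability: r_full = 2 × 0.534 / (1 + 0.534) ≈ 0.6962
n = r_tgt(1 − r_full) / [r_full(1 − r_tgt)] = 0.827 × 0.3038 / (0.6962 × 0.173) ≈ 2.0860
Items = 2.0860 × 38 ≈ 79.27 → 80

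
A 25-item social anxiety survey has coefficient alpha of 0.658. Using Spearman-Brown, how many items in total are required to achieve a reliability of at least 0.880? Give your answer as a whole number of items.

Invert Spearman-Brown to solve for n:
n = r_target (1 − r_old) / [ r_old (1 − r_target) ]
n = 0.880 × (1 − 0.658) / [ 0.658 × (1 − 0.880) ]
  = 0.300960 / 0.078960 = 3.8116
3.8116 × 25 = 95.29 → 96 items

96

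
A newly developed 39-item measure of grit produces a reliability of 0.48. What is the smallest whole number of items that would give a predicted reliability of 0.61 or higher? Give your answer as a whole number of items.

n = 0.61(1 − 0.48) / [0.48(1 − 0.61)]
n = 0.3172 / 0.1872 ≈ 1.6944
So the test needs 1.6944 × 39 ≈ 66.08 items; rounding up, 67.

67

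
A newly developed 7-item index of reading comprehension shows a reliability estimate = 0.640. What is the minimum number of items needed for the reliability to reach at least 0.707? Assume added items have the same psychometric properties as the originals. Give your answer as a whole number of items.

Spearman-Brown solved for the length factor n:
n = r*(1 − r) / [ r (1 − r*) ]
n = 0.707 × (1 − 0.640) / [ 0.640 × (1 − 0.707) ]
n = 0.254520 / 0.187520 ≈ 1.3573
So the test needs 1.3573 × 7 ≈ 9.50 items; rounding up, 10.

10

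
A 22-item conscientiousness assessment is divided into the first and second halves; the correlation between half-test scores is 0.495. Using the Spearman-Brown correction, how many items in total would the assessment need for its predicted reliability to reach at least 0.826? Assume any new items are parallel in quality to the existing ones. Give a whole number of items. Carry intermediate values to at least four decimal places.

r_full = 2(0.495)/(1 + 0.495) = 0.6622
Solve Spearman-Brown for n: n = 0.826(1 − 0.6622) / [0.6622(1 − 0.826)] = 2.4216
Required items = 2.4216 × 22 = 53.28, so 54 items.

54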